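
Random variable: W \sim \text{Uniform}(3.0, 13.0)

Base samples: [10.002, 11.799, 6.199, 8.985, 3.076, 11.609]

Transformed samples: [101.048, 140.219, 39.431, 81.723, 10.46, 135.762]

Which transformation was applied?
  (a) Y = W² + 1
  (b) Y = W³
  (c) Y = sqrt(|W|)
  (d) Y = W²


Checking option (a) Y = W² + 1:
  W = 10.002 -> Y = 101.048 ✓
  W = 11.799 -> Y = 140.219 ✓
  W = 6.199 -> Y = 39.431 ✓
All samples match this transformation.

(a) W² + 1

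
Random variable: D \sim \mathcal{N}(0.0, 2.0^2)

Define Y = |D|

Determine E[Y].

For X ~ N(0, 2.0²), E[|X|] = sigma * sqrt(2/pi)
= 2.0 * sqrt(2/pi) = 1.5957691

1.5957691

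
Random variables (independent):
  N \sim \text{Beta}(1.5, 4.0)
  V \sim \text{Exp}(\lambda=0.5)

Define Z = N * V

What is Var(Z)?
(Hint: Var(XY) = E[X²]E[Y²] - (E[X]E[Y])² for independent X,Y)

Var(XY) = E[X²]E[Y²] - (E[X]E[Y])²
E[N] = 0.27272727, Var(N) = 0.03051494
E[V] = 2, Var(V) = 4
E[N²] = 0.03051494 + 0.27272727² = 0.1048951
E[V²] = 4 + 2² = 8
Var(Z) = 0.1048951*8 - (0.27272727*2)²
= 0.83916084 - 0.29752066 = 0.54164018

0.54164018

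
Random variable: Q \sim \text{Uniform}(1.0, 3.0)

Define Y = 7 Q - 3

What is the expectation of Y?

For Y = 7Q - 3:
E[Y] = 7 * E[Q] - 3
E[Q] = (1 + 3)/2 = 2
E[Y] = 7 * 2 - 3 = 11

11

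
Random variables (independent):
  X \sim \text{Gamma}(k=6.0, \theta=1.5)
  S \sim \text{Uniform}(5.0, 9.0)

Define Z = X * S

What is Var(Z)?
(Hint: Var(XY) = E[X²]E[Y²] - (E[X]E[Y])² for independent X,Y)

Var(XY) = E[X²]E[Y²] - (E[X]E[Y])²
E[X] = 9, Var(X) = 13.5
E[S] = 7, Var(S) = 1.3333333
E[X²] = 13.5 + 9² = 94.5
E[S²] = 1.3333333 + 7² = 50.333333
Var(Z) = 94.5*50.333333 - (9*7)²
= 4756.5 - 3969 = 787.5

787.5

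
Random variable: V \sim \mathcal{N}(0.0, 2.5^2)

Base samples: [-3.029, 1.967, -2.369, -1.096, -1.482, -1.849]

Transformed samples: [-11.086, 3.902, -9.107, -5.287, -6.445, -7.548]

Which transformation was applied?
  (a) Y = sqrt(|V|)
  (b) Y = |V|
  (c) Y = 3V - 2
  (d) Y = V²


Checking option (c) Y = 3V - 2:
  V = -3.029 -> Y = -11.086 ✓
  V = 1.967 -> Y = 3.902 ✓
  V = -2.369 -> Y = -9.107 ✓
All samples match this transformation.

(c) 3V - 2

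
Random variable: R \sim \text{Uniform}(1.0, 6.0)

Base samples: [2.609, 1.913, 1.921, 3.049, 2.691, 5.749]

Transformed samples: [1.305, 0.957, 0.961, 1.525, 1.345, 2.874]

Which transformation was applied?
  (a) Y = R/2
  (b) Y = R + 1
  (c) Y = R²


Checking option (a) Y = R/2:
  R = 2.609 -> Y = 1.305 ✓
  R = 1.913 -> Y = 0.957 ✓
  R = 1.921 -> Y = 0.961 ✓
All samples match this transformation.

(a) R/2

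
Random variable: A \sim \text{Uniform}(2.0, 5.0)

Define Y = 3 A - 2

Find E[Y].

For Y = 3A - 2:
E[Y] = 3 * E[A] - 2
E[A] = (2 + 5)/2 = 3.5
E[Y] = 3 * 3.5 - 2 = 8.5

8.5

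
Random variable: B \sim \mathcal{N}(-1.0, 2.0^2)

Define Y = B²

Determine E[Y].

Using E[X²] = Var(X) + (E[X])²:
E[B] = -1
Var(B) = 2.0^2 = 4
E[B²] = 4 + (-1)² = 4 + 1 = 5

5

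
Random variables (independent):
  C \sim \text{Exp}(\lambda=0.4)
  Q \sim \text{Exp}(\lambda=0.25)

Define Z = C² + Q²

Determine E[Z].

E[Z] = E[C²] + E[Q²]
E[C²] = Var(C) + E[C]² = 6.25 + 6.25 = 12.5
E[Q²] = Var(Q) + E[Q]² = 16 + 16 = 32
E[Z] = 12.5 + 32 = 44.5

44.5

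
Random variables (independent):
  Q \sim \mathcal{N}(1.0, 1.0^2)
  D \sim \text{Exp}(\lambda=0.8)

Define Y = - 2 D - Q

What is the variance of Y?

For independent RVs: Var(aX + bY) = a²Var(X) + b²Var(Y)
Var(Q) = 1
Var(D) = 1.5625
Var(Y) = (-1)²*1 + (-2)²*1.5625
= 1*1 + 4*1.5625 = 7.25

7.25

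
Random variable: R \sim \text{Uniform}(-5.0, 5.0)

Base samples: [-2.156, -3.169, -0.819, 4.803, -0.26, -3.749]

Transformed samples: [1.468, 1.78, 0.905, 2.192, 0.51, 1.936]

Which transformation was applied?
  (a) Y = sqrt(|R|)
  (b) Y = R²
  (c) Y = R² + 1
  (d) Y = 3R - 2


Checking option (a) Y = sqrt(|R|):
  R = -2.156 -> Y = 1.468 ✓
  R = -3.169 -> Y = 1.78 ✓
  R = -0.819 -> Y = 0.905 ✓
All samples match this transformation.

(a) sqrt(|R|)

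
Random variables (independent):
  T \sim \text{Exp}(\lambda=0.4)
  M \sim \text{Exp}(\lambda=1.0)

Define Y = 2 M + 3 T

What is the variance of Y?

For independent RVs: Var(aX + bY) = a²Var(X) + b²Var(Y)
Var(T) = 6.25
Var(M) = 1
Var(Y) = 3²*6.25 + 2²*1
= 9*6.25 + 4*1 = 60.25

60.25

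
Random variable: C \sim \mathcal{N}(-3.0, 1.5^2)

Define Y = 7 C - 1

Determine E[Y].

For Y = 7C - 1:
E[Y] = 7 * E[C] - 1
E[C] = -3.0 = -3
E[Y] = 7 * (-3) - 1 = -22

-22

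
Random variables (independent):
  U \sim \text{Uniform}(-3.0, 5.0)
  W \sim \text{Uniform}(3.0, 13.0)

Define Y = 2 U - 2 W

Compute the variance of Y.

For independent RVs: Var(aX + bY) = a²Var(X) + b²Var(Y)
Var(U) = 5.3333333
Var(W) = 8.3333333
Var(Y) = 2²*5.3333333 + (-2)²*8.3333333
= 4*5.3333333 + 4*8.3333333 = 54.666667

54.666667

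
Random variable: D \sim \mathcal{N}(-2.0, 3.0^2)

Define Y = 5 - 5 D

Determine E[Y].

For Y = -5D + 5:
E[Y] = -5 * E[D] + 5
E[D] = -2.0 = -2
E[Y] = -5 * (-2) + 5 = 15

15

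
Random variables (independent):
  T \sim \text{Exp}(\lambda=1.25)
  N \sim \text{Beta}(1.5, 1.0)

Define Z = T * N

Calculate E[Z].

For independent RVs: E[XY] = E[X]*E[Y]
E[T] = 0.8
E[N] = 0.6
E[Z] = 0.8 * 0.6 = 0.48

0.48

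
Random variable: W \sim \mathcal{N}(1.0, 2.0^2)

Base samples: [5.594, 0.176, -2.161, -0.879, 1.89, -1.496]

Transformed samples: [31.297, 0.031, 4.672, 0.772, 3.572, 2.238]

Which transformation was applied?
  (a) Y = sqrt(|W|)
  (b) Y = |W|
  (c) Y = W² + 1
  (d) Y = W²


Checking option (d) Y = W²:
  W = 5.594 -> Y = 31.297 ✓
  W = 0.176 -> Y = 0.031 ✓
  W = -2.161 -> Y = 4.672 ✓
All samples match this transformation.

(d) W²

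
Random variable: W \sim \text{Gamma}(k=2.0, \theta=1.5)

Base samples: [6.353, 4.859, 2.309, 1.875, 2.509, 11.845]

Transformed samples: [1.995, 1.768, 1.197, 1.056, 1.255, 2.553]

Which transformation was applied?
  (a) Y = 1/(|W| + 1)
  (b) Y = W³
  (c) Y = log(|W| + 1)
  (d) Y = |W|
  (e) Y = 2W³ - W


Checking option (c) Y = log(|W| + 1):
  W = 6.353 -> Y = 1.995 ✓
  W = 4.859 -> Y = 1.768 ✓
  W = 2.309 -> Y = 1.197 ✓
All samples match this transformation.

(c) log(|W| + 1)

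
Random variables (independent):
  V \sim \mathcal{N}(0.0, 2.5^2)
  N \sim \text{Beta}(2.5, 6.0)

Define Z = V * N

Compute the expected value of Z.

For independent RVs: E[XY] = E[X]*E[Y]
E[V] = 0
E[N] = 0.29411765
E[Z] = 0 * 0.29411765 = 0

0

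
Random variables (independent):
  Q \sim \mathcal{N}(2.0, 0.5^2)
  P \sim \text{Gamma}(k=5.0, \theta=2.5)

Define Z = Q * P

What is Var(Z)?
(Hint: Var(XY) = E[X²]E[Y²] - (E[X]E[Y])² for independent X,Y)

Var(XY) = E[X²]E[Y²] - (E[X]E[Y])²
E[Q] = 2, Var(Q) = 0.25
E[P] = 12.5, Var(P) = 31.25
E[Q²] = 0.25 + 2² = 4.25
E[P²] = 31.25 + 12.5² = 187.5
Var(Z) = 4.25*187.5 - (2*12.5)²
= 796.875 - 625 = 171.875

171.875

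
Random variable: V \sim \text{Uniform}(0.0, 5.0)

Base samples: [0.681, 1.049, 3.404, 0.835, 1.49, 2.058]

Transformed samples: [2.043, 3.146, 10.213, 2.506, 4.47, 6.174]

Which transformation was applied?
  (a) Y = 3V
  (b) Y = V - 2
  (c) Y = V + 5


Checking option (a) Y = 3V:
  V = 0.681 -> Y = 2.043 ✓
  V = 1.049 -> Y = 3.146 ✓
  V = 3.404 -> Y = 10.213 ✓
All samples match this transformation.

(a) 3V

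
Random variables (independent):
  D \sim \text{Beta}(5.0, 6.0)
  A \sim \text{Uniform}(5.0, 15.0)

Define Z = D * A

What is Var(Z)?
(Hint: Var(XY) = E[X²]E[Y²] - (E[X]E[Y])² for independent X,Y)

Var(XY) = E[X²]E[Y²] - (E[X]E[Y])²
E[D] = 0.45454545, Var(D) = 0.020661157
E[A] = 10, Var(A) = 8.3333333
E[D²] = 0.020661157 + 0.45454545² = 0.22727273
E[A²] = 8.3333333 + 10² = 108.33333
Var(Z) = 0.22727273*108.33333 - (0.45454545*10)²
= 24.621212 - 20.661157 = 3.9600551

3.9600551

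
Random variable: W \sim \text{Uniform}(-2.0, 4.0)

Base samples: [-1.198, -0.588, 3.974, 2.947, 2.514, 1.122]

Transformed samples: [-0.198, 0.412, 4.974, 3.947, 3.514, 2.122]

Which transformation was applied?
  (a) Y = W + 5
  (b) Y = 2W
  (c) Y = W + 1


Checking option (c) Y = W + 1:
  W = -1.198 -> Y = -0.198 ✓
  W = -0.588 -> Y = 0.412 ✓
  W = 3.974 -> Y = 4.974 ✓
All samples match this transformation.

(c) W + 1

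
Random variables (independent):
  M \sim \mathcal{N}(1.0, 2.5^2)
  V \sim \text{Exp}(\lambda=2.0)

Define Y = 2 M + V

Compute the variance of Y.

For independent RVs: Var(aX + bY) = a²Var(X) + b²Var(Y)
Var(M) = 6.25
Var(V) = 0.25
Var(Y) = 2²*6.25 + 1²*0.25
= 4*6.25 + 1*0.25 = 25.25

25.25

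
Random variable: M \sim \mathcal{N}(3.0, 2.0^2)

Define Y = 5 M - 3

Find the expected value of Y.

For Y = 5M - 3:
E[Y] = 5 * E[M] - 3
E[M] = 3.0 = 3
E[Y] = 5 * 3 - 3 = 12

12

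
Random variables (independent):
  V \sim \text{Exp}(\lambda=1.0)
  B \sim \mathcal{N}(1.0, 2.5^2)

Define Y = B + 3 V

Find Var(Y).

For independent RVs: Var(aX + bY) = a²Var(X) + b²Var(Y)
Var(V) = 1
Var(B) = 6.25
Var(Y) = 3²*1 + 1²*6.25
= 9*1 + 1*6.25 = 15.25

15.25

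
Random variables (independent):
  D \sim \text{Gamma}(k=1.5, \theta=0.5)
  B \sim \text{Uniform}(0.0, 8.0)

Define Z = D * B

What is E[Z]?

For independent RVs: E[XY] = E[X]*E[Y]
E[D] = 0.75
E[B] = 4
E[Z] = 0.75 * 4 = 3

3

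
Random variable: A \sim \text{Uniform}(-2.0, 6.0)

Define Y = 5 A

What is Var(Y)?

For Y = aA + b: Var(Y) = a² * Var(A)
Var(A) = (6 + 2)^2/12 = 5.3333333
Var(Y) = 5² * 5.3333333 = 25 * 5.3333333 = 133.33333

133.33333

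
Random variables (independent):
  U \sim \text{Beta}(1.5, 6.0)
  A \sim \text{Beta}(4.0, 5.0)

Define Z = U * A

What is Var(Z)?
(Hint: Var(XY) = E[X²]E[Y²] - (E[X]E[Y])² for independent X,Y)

Var(XY) = E[X²]E[Y²] - (E[X]E[Y])²
E[U] = 0.2, Var(U) = 0.018823529
E[A] = 0.44444444, Var(A) = 0.024691358
E[U²] = 0.018823529 + 0.2² = 0.058823529
E[A²] = 0.024691358 + 0.44444444² = 0.22222222
Var(Z) = 0.058823529*0.22222222 - (0.2*0.44444444)²
= 0.013071895 - 0.0079012346 = 0.0051706609

0.0051706609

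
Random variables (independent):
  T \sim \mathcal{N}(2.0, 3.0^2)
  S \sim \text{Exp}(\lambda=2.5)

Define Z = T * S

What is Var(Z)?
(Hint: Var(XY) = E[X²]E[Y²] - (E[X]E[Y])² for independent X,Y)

Var(XY) = E[X²]E[Y²] - (E[X]E[Y])²
E[T] = 2, Var(T) = 9
E[S] = 0.4, Var(S) = 0.16
E[T²] = 9 + 2² = 13
E[S²] = 0.16 + 0.4² = 0.32
Var(Z) = 13*0.32 - (2*0.4)²
= 4.16 - 0.64 = 3.52

3.52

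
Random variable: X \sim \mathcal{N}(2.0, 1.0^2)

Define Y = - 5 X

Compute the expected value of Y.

For Y = -5X:
E[Y] = -5 * E[X]
E[X] = 2.0 = 2
E[Y] = -5 * 2 = -10

-10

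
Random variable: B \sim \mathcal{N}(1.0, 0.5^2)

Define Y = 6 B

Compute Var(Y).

For Y = aB + b: Var(Y) = a² * Var(B)
Var(B) = 0.5^2 = 0.25
Var(Y) = 6² * 0.25 = 36 * 0.25 = 9

9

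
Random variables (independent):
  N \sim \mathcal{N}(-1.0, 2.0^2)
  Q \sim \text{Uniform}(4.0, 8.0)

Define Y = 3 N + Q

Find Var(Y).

For independent RVs: Var(aX + bY) = a²Var(X) + b²Var(Y)
Var(N) = 4
Var(Q) = 1.3333333
Var(Y) = 3²*4 + 1²*1.3333333
= 9*4 + 1*1.3333333 = 37.333333

37.333333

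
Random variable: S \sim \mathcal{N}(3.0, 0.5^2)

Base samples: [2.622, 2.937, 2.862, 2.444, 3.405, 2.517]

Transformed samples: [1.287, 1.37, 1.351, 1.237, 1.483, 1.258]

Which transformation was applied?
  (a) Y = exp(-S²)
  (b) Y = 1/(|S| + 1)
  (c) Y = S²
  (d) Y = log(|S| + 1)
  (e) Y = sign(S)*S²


Checking option (d) Y = log(|S| + 1):
  S = 2.622 -> Y = 1.287 ✓
  S = 2.937 -> Y = 1.37 ✓
  S = 2.862 -> Y = 1.351 ✓
All samples match this transformation.

(d) log(|S| + 1)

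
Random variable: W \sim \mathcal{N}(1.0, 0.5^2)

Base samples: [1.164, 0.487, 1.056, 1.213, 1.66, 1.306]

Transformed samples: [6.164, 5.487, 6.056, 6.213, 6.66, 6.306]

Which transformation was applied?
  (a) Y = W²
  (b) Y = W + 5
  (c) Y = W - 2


Checking option (b) Y = W + 5:
  W = 1.164 -> Y = 6.164 ✓
  W = 0.487 -> Y = 5.487 ✓
  W = 1.056 -> Y = 6.056 ✓
All samples match this transformation.

(b) W + 5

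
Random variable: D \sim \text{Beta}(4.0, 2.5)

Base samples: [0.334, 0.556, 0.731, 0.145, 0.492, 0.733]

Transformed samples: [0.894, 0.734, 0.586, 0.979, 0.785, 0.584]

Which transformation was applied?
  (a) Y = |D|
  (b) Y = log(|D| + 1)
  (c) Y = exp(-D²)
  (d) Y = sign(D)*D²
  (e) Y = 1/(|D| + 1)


Checking option (c) Y = exp(-D²):
  D = 0.334 -> Y = 0.894 ✓
  D = 0.556 -> Y = 0.734 ✓
  D = 0.731 -> Y = 0.586 ✓
All samples match this transformation.

(c) exp(-D²)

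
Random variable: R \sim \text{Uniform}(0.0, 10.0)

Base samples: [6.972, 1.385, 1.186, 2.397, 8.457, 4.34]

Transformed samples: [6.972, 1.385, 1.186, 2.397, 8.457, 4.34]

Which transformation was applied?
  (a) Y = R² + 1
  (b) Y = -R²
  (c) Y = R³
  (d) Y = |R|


Checking option (d) Y = |R|:
  R = 6.972 -> Y = 6.972 ✓
  R = 1.385 -> Y = 1.385 ✓
  R = 1.186 -> Y = 1.186 ✓
All samples match this transformation.

(d) |R|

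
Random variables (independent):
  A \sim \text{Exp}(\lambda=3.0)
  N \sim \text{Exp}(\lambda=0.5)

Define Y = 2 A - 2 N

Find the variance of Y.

For independent RVs: Var(aX + bY) = a²Var(X) + b²Var(Y)
Var(A) = 0.11111111
Var(N) = 4
Var(Y) = 2²*0.11111111 + (-2)²*4
= 4*0.11111111 + 4*4 = 16.444444

16.444444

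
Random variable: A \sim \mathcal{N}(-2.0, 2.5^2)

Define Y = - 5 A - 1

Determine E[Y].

For Y = -5A - 1:
E[Y] = -5 * E[A] - 1
E[A] = -2.0 = -2
E[Y] = -5 * (-2) - 1 = 9

9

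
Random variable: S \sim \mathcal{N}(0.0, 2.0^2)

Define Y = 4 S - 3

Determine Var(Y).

For Y = aS + b: Var(Y) = a² * Var(S)
Var(S) = 2.0^2 = 4
Var(Y) = 4² * 4 = 16 * 4 = 64

64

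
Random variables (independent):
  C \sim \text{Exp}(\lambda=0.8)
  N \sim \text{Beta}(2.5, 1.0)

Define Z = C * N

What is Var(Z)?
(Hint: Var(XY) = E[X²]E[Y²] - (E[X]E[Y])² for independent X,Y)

Var(XY) = E[X²]E[Y²] - (E[X]E[Y])²
E[C] = 1.25, Var(C) = 1.5625
E[N] = 0.71428571, Var(N) = 0.045351474
E[C²] = 1.5625 + 1.25² = 3.125
E[N²] = 0.045351474 + 0.71428571² = 0.55555556
Var(Z) = 3.125*0.55555556 - (1.25*0.71428571)²
= 1.7361111 - 0.79719388 = 0.93891723

0.93891723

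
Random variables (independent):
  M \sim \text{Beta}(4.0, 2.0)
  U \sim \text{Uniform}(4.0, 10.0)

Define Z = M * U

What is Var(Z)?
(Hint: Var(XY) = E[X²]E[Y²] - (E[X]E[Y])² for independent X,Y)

Var(XY) = E[X²]E[Y²] - (E[X]E[Y])²
E[M] = 0.66666667, Var(M) = 0.031746032
E[U] = 7, Var(U) = 3
E[M²] = 0.031746032 + 0.66666667² = 0.47619048
E[U²] = 3 + 7² = 52
Var(Z) = 0.47619048*52 - (0.66666667*7)²
= 24.761905 - 21.777778 = 2.984127

2.984127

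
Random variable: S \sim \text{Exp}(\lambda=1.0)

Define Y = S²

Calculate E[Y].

Using E[X²] = Var(X) + (E[X])²:
E[S] = 1
Var(S) = 1/1.0^2 = 1
E[S²] = 1 + 1² = 1 + 1 = 2

2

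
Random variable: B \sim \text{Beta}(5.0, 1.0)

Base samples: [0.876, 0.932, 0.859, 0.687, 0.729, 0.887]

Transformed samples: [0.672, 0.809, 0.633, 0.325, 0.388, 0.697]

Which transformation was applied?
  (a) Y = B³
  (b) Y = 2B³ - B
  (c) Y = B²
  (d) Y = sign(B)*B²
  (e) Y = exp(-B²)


Checking option (a) Y = B³:
  B = 0.876 -> Y = 0.672 ✓
  B = 0.932 -> Y = 0.809 ✓
  B = 0.859 -> Y = 0.633 ✓
All samples match this transformation.

(a) B³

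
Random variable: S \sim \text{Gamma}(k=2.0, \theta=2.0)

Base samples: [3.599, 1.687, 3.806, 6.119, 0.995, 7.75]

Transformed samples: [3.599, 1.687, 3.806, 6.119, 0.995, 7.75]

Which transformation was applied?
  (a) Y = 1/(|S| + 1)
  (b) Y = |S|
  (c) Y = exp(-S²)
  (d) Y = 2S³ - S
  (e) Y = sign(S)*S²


Checking option (b) Y = |S|:
  S = 3.599 -> Y = 3.599 ✓
  S = 1.687 -> Y = 1.687 ✓
  S = 3.806 -> Y = 3.806 ✓
All samples match this transformation.

(b) |S|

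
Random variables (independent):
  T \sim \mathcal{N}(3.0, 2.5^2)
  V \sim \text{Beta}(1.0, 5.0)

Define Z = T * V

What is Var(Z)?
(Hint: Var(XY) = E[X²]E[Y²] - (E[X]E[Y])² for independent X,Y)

Var(XY) = E[X²]E[Y²] - (E[X]E[Y])²
E[T] = 3, Var(T) = 6.25
E[V] = 0.16666667, Var(V) = 0.01984127
E[T²] = 6.25 + 3² = 15.25
E[V²] = 0.01984127 + 0.16666667² = 0.047619048
Var(Z) = 15.25*0.047619048 - (3*0.16666667)²
= 0.72619048 - 0.25 = 0.47619048

0.47619048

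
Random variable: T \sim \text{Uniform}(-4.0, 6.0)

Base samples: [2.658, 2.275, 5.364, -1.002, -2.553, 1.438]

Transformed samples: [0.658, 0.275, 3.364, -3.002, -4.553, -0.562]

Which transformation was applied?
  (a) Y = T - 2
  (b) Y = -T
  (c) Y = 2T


Checking option (a) Y = T - 2:
  T = 2.658 -> Y = 0.658 ✓
  T = 2.275 -> Y = 0.275 ✓
  T = 5.364 -> Y = 3.364 ✓
All samples match this transformation.

(a) T - 2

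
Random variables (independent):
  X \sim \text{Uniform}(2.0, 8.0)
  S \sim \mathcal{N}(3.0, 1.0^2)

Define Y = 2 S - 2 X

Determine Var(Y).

For independent RVs: Var(aX + bY) = a²Var(X) + b²Var(Y)
Var(X) = 3
Var(S) = 1
Var(Y) = (-2)²*3 + 2²*1
= 4*3 + 4*1 = 16

16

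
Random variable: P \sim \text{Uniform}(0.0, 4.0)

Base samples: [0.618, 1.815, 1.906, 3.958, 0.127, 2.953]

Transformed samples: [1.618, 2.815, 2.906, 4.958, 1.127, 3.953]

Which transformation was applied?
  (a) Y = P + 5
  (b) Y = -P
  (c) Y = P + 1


Checking option (c) Y = P + 1:
  P = 0.618 -> Y = 1.618 ✓
  P = 1.815 -> Y = 2.815 ✓
  P = 1.906 -> Y = 2.906 ✓
All samples match this transformation.

(c) P + 1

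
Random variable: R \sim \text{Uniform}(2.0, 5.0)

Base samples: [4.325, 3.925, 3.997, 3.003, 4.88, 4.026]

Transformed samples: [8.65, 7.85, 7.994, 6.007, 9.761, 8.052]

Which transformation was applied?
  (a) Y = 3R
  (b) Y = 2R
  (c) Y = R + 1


Checking option (b) Y = 2R:
  R = 4.325 -> Y = 8.65 ✓
  R = 3.925 -> Y = 7.85 ✓
  R = 3.997 -> Y = 7.994 ✓
All samples match this transformation.

(b) 2R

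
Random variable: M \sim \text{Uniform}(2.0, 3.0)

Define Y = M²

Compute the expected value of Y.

E[M²] = Var(M) + (E[M])² = 0.083333333 + 6.25 = 6.3333333

6.3333333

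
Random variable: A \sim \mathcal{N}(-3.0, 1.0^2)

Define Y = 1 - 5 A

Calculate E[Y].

For Y = -5A + 1:
E[Y] = -5 * E[A] + 1
E[A] = -3.0 = -3
E[Y] = -5 * (-3) + 1 = 16

16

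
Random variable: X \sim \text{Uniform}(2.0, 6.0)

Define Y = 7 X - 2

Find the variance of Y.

For Y = aX + b: Var(Y) = a² * Var(X)
Var(X) = (6 - 2)^2/12 = 1.3333333
Var(Y) = 7² * 1.3333333 = 49 * 1.3333333 = 65.333333

65.333333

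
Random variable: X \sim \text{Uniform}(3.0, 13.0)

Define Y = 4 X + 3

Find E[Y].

For Y = 4X + 3:
E[Y] = 4 * E[X] + 3
E[X] = (3 + 13)/2 = 8
E[Y] = 4 * 8 + 3 = 35

35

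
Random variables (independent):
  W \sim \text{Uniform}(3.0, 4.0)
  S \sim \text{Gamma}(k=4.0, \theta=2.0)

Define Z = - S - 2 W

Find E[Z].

E[Z] = -2*E[W] - 1*E[S]
E[W] = 3.5
E[S] = 8
E[Z] = -2*3.5 - 1*8 = -15

-15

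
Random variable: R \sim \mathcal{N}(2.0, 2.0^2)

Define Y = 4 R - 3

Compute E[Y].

For Y = 4R - 3:
E[Y] = 4 * E[R] - 3
E[R] = 2.0 = 2
E[Y] = 4 * 2 - 3 = 5

5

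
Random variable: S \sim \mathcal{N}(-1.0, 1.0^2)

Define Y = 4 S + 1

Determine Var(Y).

For Y = aS + b: Var(Y) = a² * Var(S)
Var(S) = 1.0^2 = 1
Var(Y) = 4² * 1 = 16 * 1 = 16

16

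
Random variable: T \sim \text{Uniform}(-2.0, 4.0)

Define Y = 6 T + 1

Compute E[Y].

For Y = 6T + 1:
E[Y] = 6 * E[T] + 1
E[T] = (-2 + 4)/2 = 1
E[Y] = 6 * 1 + 1 = 7

7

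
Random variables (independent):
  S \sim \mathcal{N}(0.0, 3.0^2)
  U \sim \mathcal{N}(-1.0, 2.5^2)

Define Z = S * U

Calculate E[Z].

For independent RVs: E[XY] = E[X]*E[Y]
E[S] = 0
E[U] = -1
E[Z] = 0 * (-1) = 0

0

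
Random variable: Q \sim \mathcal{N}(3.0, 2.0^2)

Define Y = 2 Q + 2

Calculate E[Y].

For Y = 2Q + 2:
E[Y] = 2 * E[Q] + 2
E[Q] = 3.0 = 3
E[Y] = 2 * 3 + 2 = 8

8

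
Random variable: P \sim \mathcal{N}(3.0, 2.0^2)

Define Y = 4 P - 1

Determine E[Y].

For Y = 4P - 1:
E[Y] = 4 * E[P] - 1
E[P] = 3.0 = 3
E[Y] = 4 * 3 - 1 = 11

11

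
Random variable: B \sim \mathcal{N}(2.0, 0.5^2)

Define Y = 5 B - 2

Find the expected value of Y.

For Y = 5B - 2:
E[Y] = 5 * E[B] - 2
E[B] = 2.0 = 2
E[Y] = 5 * 2 - 2 = 8

8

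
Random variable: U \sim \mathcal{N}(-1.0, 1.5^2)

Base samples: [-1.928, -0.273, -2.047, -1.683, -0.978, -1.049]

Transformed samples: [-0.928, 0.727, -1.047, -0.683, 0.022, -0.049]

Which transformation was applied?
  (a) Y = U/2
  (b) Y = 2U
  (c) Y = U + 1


Checking option (c) Y = U + 1:
  U = -1.928 -> Y = -0.928 ✓
  U = -0.273 -> Y = 0.727 ✓
  U = -2.047 -> Y = -1.047 ✓
All samples match this transformation.

(c) U + 1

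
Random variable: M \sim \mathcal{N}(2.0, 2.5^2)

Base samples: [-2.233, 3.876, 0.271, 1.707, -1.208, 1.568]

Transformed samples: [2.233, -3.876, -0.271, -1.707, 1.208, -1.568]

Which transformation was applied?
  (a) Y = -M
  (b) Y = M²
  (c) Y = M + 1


Checking option (a) Y = -M:
  M = -2.233 -> Y = 2.233 ✓
  M = 3.876 -> Y = -3.876 ✓
  M = 0.271 -> Y = -0.271 ✓
All samples match this transformation.

(a) -M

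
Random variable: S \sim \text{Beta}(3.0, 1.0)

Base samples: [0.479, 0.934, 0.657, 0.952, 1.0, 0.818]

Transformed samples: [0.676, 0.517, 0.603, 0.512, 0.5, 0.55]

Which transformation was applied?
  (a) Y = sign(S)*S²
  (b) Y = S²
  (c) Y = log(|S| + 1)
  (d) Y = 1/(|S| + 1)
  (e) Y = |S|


Checking option (d) Y = 1/(|S| + 1):
  S = 0.479 -> Y = 0.676 ✓
  S = 0.934 -> Y = 0.517 ✓
  S = 0.657 -> Y = 0.603 ✓
All samples match this transformation.

(d) 1/(|S| + 1)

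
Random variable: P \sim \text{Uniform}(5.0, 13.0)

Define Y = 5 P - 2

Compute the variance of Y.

For Y = aP + b: Var(Y) = a² * Var(P)
Var(P) = (13 - 5)^2/12 = 5.3333333
Var(Y) = 5² * 5.3333333 = 25 * 5.3333333 = 133.33333

133.33333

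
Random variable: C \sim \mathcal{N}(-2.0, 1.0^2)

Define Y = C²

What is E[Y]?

E[C²] = Var(C) + (E[C])² = 1 + 4 = 5

5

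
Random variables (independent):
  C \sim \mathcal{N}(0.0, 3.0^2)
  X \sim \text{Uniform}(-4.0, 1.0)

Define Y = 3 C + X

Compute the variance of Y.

For independent RVs: Var(aX + bY) = a²Var(X) + b²Var(Y)
Var(C) = 9
Var(X) = 2.0833333
Var(Y) = 3²*9 + 1²*2.0833333
= 9*9 + 1*2.0833333 = 83.083333

83.083333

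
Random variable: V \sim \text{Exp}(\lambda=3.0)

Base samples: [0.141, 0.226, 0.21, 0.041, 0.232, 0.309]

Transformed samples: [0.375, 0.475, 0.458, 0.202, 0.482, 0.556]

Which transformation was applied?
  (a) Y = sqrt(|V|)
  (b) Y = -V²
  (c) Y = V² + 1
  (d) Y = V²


Checking option (a) Y = sqrt(|V|):
  V = 0.141 -> Y = 0.375 ✓
  V = 0.226 -> Y = 0.475 ✓
  V = 0.21 -> Y = 0.458 ✓
All samples match this transformation.

(a) sqrt(|V|)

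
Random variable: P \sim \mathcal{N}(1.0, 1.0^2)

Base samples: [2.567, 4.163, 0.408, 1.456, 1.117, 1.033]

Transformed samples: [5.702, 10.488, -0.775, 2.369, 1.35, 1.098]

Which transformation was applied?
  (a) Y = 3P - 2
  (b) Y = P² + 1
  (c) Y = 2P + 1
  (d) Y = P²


Checking option (a) Y = 3P - 2:
  P = 2.567 -> Y = 5.702 ✓
  P = 4.163 -> Y = 10.488 ✓
  P = 0.408 -> Y = -0.775 ✓
All samples match this transformation.

(a) 3P - 2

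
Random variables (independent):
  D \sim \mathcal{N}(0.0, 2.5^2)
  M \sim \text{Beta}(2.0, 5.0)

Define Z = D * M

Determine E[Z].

For independent RVs: E[XY] = E[X]*E[Y]
E[D] = 0
E[M] = 0.28571429
E[Z] = 0 * 0.28571429 = 0

0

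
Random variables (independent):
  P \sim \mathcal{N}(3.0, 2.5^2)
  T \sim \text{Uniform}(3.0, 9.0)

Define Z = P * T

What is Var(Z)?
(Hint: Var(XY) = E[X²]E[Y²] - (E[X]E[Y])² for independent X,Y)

Var(XY) = E[X²]E[Y²] - (E[X]E[Y])²
E[P] = 3, Var(P) = 6.25
E[T] = 6, Var(T) = 3
E[P²] = 6.25 + 3² = 15.25
E[T²] = 3 + 6² = 39
Var(Z) = 15.25*39 - (3*6)²
= 594.75 - 324 = 270.75

270.75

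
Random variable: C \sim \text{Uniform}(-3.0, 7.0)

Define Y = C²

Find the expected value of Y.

Using E[X²] = Var(X) + (E[X])²:
E[C] = 2
Var(C) = (7 + 3)^2/12 = 8.3333333
E[C²] = 8.3333333 + 2² = 8.3333333 + 4 = 12.333333

12.333333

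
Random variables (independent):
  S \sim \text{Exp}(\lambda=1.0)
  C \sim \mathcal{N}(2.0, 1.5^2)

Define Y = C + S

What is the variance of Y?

For independent RVs: Var(aX + bY) = a²Var(X) + b²Var(Y)
Var(S) = 1
Var(C) = 2.25
Var(Y) = 1²*1 + 1²*2.25
= 1*1 + 1*2.25 = 3.25

3.25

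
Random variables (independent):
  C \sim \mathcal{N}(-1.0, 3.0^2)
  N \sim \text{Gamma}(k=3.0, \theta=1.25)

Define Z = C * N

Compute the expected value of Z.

For independent RVs: E[XY] = E[X]*E[Y]
E[C] = -1
E[N] = 3.75
E[Z] = -1 * 3.75 = -3.75

-3.75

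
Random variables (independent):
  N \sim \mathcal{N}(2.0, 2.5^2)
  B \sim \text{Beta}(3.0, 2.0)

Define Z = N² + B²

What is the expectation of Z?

E[Z] = E[N²] + E[B²]
E[N²] = Var(N) + E[N]² = 6.25 + 4 = 10.25
E[B²] = Var(B) + E[B]² = 0.04 + 0.36 = 0.4
E[Z] = 10.25 + 0.4 = 10.65

10.65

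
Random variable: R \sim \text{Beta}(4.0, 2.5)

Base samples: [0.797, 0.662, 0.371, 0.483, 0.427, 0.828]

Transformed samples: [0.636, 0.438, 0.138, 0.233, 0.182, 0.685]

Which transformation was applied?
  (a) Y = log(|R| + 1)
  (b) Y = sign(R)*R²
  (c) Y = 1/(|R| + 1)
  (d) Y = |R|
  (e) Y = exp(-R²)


Checking option (b) Y = sign(R)*R²:
  R = 0.797 -> Y = 0.636 ✓
  R = 0.662 -> Y = 0.438 ✓
  R = 0.371 -> Y = 0.138 ✓
All samples match this transformation.

(b) sign(R)*R²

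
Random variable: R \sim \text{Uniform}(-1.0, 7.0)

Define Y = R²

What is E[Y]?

E[R²] = Var(R) + (E[R])² = 5.3333333 + 9 = 14.333333

14.333333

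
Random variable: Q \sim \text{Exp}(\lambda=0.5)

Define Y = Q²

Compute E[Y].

E[Q²] = Var(Q) + (E[Q])² = 4 + 4 = 8

8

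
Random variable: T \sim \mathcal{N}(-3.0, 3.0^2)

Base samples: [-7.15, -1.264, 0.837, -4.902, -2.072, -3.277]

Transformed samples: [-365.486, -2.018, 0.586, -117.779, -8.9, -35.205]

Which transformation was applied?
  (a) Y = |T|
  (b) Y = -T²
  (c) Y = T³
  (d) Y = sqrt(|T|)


Checking option (c) Y = T³:
  T = -7.15 -> Y = -365.486 ✓
  T = -1.264 -> Y = -2.018 ✓
  T = 0.837 -> Y = 0.586 ✓
All samples match this transformation.

(c) T³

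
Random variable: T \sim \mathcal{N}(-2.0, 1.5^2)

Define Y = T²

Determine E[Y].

E[T²] = Var(T) + (E[T])² = 2.25 + 4 = 6.25

6.25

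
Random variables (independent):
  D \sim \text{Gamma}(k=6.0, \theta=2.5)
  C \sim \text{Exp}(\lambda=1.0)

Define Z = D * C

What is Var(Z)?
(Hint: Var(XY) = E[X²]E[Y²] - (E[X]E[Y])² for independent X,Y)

Var(XY) = E[X²]E[Y²] - (E[X]E[Y])²
E[D] = 15, Var(D) = 37.5
E[C] = 1, Var(C) = 1
E[D²] = 37.5 + 15² = 262.5
E[C²] = 1 + 1² = 2
Var(Z) = 262.5*2 - (15*1)²
= 525 - 225 = 300

300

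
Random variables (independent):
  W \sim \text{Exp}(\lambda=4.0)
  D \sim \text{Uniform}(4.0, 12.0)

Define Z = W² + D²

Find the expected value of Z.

E[Z] = E[W²] + E[D²]
E[W²] = Var(W) + E[W]² = 0.0625 + 0.0625 = 0.125
E[D²] = Var(D) + E[D]² = 5.3333333 + 64 = 69.333333
E[Z] = 0.125 + 69.333333 = 69.458333

69.458333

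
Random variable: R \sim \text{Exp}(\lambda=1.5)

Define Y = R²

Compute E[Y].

E[R²] = Var(R) + (E[R])² = 0.44444444 + 0.44444444 = 0.88888889

0.88888889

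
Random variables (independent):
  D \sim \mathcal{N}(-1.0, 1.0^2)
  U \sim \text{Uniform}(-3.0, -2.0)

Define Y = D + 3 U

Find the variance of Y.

For independent RVs: Var(aX + bY) = a²Var(X) + b²Var(Y)
Var(D) = 1
Var(U) = 0.083333333
Var(Y) = 1²*1 + 3²*0.083333333
= 1*1 + 9*0.083333333 = 1.75

1.75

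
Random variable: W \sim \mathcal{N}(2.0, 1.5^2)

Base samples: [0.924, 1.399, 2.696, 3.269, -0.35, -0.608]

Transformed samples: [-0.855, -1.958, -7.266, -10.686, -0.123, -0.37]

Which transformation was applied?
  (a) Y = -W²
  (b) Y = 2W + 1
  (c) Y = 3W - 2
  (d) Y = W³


Checking option (a) Y = -W²:
  W = 0.924 -> Y = -0.855 ✓
  W = 1.399 -> Y = -1.958 ✓
  W = 2.696 -> Y = -7.266 ✓
All samples match this transformation.

(a) -W²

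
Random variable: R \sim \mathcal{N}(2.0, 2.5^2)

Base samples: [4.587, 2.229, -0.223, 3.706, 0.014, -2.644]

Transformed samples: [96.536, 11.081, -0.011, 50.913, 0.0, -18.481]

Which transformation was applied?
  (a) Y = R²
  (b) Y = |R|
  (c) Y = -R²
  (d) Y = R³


Checking option (d) Y = R³:
  R = 4.587 -> Y = 96.536 ✓
  R = 2.229 -> Y = 11.081 ✓
  R = -0.223 -> Y = -0.011 ✓
All samples match this transformation.

(d) R³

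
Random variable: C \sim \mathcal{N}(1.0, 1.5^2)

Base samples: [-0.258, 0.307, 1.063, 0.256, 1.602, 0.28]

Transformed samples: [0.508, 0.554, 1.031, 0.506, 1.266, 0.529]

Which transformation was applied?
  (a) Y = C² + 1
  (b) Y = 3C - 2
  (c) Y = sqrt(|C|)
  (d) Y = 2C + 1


Checking option (c) Y = sqrt(|C|):
  C = -0.258 -> Y = 0.508 ✓
  C = 0.307 -> Y = 0.554 ✓
  C = 1.063 -> Y = 1.031 ✓
All samples match this transformation.

(c) sqrt(|C|)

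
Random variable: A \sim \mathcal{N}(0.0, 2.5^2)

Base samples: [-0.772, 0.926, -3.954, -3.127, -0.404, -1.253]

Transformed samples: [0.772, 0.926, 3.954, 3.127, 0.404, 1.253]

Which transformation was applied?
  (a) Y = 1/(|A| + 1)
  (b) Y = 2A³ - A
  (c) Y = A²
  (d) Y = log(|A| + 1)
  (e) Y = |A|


Checking option (e) Y = |A|:
  A = -0.772 -> Y = 0.772 ✓
  A = 0.926 -> Y = 0.926 ✓
  A = -3.954 -> Y = 3.954 ✓
All samples match this transformation.

(e) |A|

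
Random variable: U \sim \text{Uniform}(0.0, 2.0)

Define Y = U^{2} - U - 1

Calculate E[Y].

E[Y] = 1*E[U²] - 1*E[U] - 1
E[U] = 1
E[U²] = Var(U) + (E[U])² = 0.33333333 + 1 = 1.3333333
E[Y] = 1*1.3333333 - 1*1 - 1 = -0.66666667

-0.66666667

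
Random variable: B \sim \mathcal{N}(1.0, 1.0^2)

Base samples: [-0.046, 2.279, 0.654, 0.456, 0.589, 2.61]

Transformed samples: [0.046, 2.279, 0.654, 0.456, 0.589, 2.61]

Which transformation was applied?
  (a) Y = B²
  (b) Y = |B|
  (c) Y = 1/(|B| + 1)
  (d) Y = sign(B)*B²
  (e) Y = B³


Checking option (b) Y = |B|:
  B = -0.046 -> Y = 0.046 ✓
  B = 2.279 -> Y = 2.279 ✓
  B = 0.654 -> Y = 0.654 ✓
All samples match this transformation.

(b) |B|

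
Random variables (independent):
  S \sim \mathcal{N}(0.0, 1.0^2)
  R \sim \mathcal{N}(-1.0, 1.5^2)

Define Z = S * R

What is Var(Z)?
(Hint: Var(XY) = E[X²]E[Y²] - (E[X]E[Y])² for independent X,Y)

Var(XY) = E[X²]E[Y²] - (E[X]E[Y])²
E[S] = 0, Var(S) = 1
E[R] = -1, Var(R) = 2.25
E[S²] = 1 + 0² = 1
E[R²] = 2.25 + (-1)² = 3.25
Var(Z) = 1*3.25 - (0*(-1))²
= 3.25 - 0 = 3.25

3.25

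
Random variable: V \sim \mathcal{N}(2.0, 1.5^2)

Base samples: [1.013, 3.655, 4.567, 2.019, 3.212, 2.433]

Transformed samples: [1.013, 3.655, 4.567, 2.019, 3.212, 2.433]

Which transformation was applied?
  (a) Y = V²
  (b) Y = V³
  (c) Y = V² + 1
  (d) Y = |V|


Checking option (d) Y = |V|:
  V = 1.013 -> Y = 1.013 ✓
  V = 3.655 -> Y = 3.655 ✓
  V = 4.567 -> Y = 4.567 ✓
All samples match this transformation.

(d) |V|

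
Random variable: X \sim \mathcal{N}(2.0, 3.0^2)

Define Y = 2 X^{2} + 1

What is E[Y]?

E[Y] = 2*E[X²] + 1
E[X] = 2
E[X²] = Var(X) + (E[X])² = 9 + 4 = 13
E[Y] = 2*13 + 1 = 27

27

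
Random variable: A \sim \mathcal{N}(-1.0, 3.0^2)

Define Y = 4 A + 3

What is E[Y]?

For Y = 4A + 3:
E[Y] = 4 * E[A] + 3
E[A] = -1.0 = -1
E[Y] = 4 * (-1) + 3 = -1

-1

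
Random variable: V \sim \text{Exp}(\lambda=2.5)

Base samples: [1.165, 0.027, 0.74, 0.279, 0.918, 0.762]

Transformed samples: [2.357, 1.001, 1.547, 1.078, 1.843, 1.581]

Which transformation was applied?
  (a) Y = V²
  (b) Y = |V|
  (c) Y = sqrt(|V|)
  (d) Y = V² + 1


Checking option (d) Y = V² + 1:
  V = 1.165 -> Y = 2.357 ✓
  V = 0.027 -> Y = 1.001 ✓
  V = 0.74 -> Y = 1.547 ✓
All samples match this transformation.

(d) V² + 1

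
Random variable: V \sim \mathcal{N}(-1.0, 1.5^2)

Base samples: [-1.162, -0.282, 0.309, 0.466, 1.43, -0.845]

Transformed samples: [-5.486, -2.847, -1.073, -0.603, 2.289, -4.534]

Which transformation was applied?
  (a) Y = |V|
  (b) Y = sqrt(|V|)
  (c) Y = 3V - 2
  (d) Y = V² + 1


Checking option (c) Y = 3V - 2:
  V = -1.162 -> Y = -5.486 ✓
  V = -0.282 -> Y = -2.847 ✓
  V = 0.309 -> Y = -1.073 ✓
All samples match this transformation.

(c) 3V - 2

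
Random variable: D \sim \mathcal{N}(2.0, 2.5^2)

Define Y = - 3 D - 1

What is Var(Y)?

For Y = aD + b: Var(Y) = a² * Var(D)
Var(D) = 2.5^2 = 6.25
Var(Y) = (-3)² * 6.25 = 9 * 6.25 = 56.25

56.25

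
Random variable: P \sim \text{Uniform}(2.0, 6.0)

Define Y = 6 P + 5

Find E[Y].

For Y = 6P + 5:
E[Y] = 6 * E[P] + 5
E[P] = (2 + 6)/2 = 4
E[Y] = 6 * 4 + 5 = 29

29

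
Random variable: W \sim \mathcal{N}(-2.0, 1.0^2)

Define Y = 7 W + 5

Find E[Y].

For Y = 7W + 5:
E[Y] = 7 * E[W] + 5
E[W] = -2.0 = -2
E[Y] = 7 * (-2) + 5 = -9

-9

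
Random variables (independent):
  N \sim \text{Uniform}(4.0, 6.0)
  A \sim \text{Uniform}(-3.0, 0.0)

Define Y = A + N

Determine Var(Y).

For independent RVs: Var(aX + bY) = a²Var(X) + b²Var(Y)
Var(N) = 0.33333333
Var(A) = 0.75
Var(Y) = 1²*0.33333333 + 1²*0.75
= 1*0.33333333 + 1*0.75 = 1.0833333

1.0833333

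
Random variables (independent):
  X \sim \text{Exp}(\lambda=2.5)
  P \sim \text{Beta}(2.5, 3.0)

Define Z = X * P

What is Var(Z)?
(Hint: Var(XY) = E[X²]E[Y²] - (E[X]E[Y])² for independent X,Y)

Var(XY) = E[X²]E[Y²] - (E[X]E[Y])²
E[X] = 0.4, Var(X) = 0.16
E[P] = 0.45454545, Var(P) = 0.038143675
E[X²] = 0.16 + 0.4² = 0.32
E[P²] = 0.038143675 + 0.45454545² = 0.24475524
Var(Z) = 0.32*0.24475524 - (0.4*0.45454545)²
= 0.078321678 - 0.033057851 = 0.045263827

0.045263827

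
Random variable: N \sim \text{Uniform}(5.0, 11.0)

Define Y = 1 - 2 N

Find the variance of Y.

For Y = aN + b: Var(Y) = a² * Var(N)
Var(N) = (11 - 5)^2/12 = 3
Var(Y) = (-2)² * 3 = 4 * 3 = 12

12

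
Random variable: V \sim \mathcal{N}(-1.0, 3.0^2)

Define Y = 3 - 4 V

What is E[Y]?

For Y = -4V + 3:
E[Y] = -4 * E[V] + 3
E[V] = -1.0 = -1
E[Y] = -4 * (-1) + 3 = 7

7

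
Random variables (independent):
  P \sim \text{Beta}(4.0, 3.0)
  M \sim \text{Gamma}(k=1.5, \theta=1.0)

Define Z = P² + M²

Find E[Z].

E[Z] = E[P²] + E[M²]
E[P²] = Var(P) + E[P]² = 0.030612245 + 0.32653061 = 0.35714286
E[M²] = Var(M) + E[M]² = 1.5 + 2.25 = 3.75
E[Z] = 0.35714286 + 3.75 = 4.1071429

4.1071429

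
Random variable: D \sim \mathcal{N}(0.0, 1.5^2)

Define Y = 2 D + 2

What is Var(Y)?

For Y = aD + b: Var(Y) = a² * Var(D)
Var(D) = 1.5^2 = 2.25
Var(Y) = 2² * 2.25 = 4 * 2.25 = 9

9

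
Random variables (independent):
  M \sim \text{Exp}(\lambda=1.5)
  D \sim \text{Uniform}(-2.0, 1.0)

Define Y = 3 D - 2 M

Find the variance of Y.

For independent RVs: Var(aX + bY) = a²Var(X) + b²Var(Y)
Var(M) = 0.44444444
Var(D) = 0.75
Var(Y) = (-2)²*0.44444444 + 3²*0.75
= 4*0.44444444 + 9*0.75 = 8.5277778

8.5277778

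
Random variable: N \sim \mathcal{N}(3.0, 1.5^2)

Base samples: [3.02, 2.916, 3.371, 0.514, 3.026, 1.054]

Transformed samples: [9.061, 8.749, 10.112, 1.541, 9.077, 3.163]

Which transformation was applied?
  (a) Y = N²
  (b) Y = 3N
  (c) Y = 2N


Checking option (b) Y = 3N:
  N = 3.02 -> Y = 9.061 ✓
  N = 2.916 -> Y = 8.749 ✓
  N = 3.371 -> Y = 10.112 ✓
All samples match this transformation.

(b) 3N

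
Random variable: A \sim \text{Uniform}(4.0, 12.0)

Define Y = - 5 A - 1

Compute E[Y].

For Y = -5A - 1:
E[Y] = -5 * E[A] - 1
E[A] = (4 + 12)/2 = 8
E[Y] = -5 * 8 - 1 = -41

-41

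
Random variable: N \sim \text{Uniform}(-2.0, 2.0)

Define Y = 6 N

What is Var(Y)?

For Y = aN + b: Var(Y) = a² * Var(N)
Var(N) = (2 + 2)^2/12 = 1.3333333
Var(Y) = 6² * 1.3333333 = 36 * 1.3333333 = 48

48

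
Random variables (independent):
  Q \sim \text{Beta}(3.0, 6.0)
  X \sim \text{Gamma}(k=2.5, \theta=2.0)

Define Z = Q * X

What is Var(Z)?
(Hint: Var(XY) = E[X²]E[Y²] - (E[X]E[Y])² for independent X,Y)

Var(XY) = E[X²]E[Y²] - (E[X]E[Y])²
E[Q] = 0.33333333, Var(Q) = 0.022222222
E[X] = 5, Var(X) = 10
E[Q²] = 0.022222222 + 0.33333333² = 0.13333333
E[X²] = 10 + 5² = 35
Var(Z) = 0.13333333*35 - (0.33333333*5)²
= 4.6666667 - 2.7777778 = 1.8888889

1.8888889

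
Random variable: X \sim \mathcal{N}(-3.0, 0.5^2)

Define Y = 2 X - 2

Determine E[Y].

For Y = 2X - 2:
E[Y] = 2 * E[X] - 2
E[X] = -3.0 = -3
E[Y] = 2 * (-3) - 2 = -8

-8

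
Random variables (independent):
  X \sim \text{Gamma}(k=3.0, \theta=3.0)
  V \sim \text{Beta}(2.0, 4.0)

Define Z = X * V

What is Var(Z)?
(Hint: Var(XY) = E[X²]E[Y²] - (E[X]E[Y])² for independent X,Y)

Var(XY) = E[X²]E[Y²] - (E[X]E[Y])²
E[X] = 9, Var(X) = 27
E[V] = 0.33333333, Var(V) = 0.031746032
E[X²] = 27 + 9² = 108
E[V²] = 0.031746032 + 0.33333333² = 0.14285714
Var(Z) = 108*0.14285714 - (9*0.33333333)²
= 15.428571 - 9 = 6.4285714

6.4285714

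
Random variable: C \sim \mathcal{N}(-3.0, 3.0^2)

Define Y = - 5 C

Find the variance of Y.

For Y = aC + b: Var(Y) = a² * Var(C)
Var(C) = 3.0^2 = 9
Var(Y) = (-5)² * 9 = 25 * 9 = 225

225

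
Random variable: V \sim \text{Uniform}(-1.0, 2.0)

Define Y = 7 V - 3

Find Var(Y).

For Y = aV + b: Var(Y) = a² * Var(V)
Var(V) = (2 + 1)^2/12 = 0.75
Var(Y) = 7² * 0.75 = 49 * 0.75 = 36.75

36.75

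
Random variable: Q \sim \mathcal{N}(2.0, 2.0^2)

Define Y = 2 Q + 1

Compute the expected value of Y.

For Y = 2Q + 1:
E[Y] = 2 * E[Q] + 1
E[Q] = 2.0 = 2
E[Y] = 2 * 2 + 1 = 5

5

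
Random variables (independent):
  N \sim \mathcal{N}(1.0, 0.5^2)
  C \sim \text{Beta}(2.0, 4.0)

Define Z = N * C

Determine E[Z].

For independent RVs: E[XY] = E[X]*E[Y]
E[N] = 1
E[C] = 0.33333333
E[Z] = 1 * 0.33333333 = 0.33333333

0.33333333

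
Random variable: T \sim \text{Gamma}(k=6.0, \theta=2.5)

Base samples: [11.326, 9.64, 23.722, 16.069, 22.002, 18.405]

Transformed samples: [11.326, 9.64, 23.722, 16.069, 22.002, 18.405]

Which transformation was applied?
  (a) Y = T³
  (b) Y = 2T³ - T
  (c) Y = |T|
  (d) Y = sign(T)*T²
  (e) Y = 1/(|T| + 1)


Checking option (c) Y = |T|:
  T = 11.326 -> Y = 11.326 ✓
  T = 9.64 -> Y = 9.64 ✓
  T = 23.722 -> Y = 23.722 ✓
All samples match this transformation.

(c) |T|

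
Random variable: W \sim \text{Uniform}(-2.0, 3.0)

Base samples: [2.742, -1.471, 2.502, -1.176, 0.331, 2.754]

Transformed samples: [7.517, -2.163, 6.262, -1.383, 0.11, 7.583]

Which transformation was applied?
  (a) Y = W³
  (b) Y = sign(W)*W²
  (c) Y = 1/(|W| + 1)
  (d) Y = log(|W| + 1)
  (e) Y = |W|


Checking option (b) Y = sign(W)*W²:
  W = 2.742 -> Y = 7.517 ✓
  W = -1.471 -> Y = -2.163 ✓
  W = 2.502 -> Y = 6.262 ✓
All samples match this transformation.

(b) sign(W)*W²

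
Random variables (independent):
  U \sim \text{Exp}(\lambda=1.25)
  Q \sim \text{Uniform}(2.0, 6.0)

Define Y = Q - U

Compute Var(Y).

For independent RVs: Var(aX + bY) = a²Var(X) + b²Var(Y)
Var(U) = 0.64
Var(Q) = 1.3333333
Var(Y) = (-1)²*0.64 + 1²*1.3333333
= 1*0.64 + 1*1.3333333 = 1.9733333

1.9733333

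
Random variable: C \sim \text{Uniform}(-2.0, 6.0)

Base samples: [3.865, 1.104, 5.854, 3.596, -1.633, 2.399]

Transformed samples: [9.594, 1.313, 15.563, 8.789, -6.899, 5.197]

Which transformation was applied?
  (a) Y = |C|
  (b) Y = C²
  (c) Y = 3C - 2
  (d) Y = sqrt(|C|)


Checking option (c) Y = 3C - 2:
  C = 3.865 -> Y = 9.594 ✓
  C = 1.104 -> Y = 1.313 ✓
  C = 5.854 -> Y = 15.563 ✓
All samples match this transformation.

(c) 3C - 2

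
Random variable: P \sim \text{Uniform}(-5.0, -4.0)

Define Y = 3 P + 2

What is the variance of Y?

For Y = aP + b: Var(Y) = a² * Var(P)
Var(P) = (-4 + 5)^2/12 = 0.083333333
Var(Y) = 3² * 0.083333333 = 9 * 0.083333333 = 0.75

0.75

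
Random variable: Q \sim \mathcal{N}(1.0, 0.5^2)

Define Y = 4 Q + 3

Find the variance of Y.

For Y = aQ + b: Var(Y) = a² * Var(Q)
Var(Q) = 0.5^2 = 0.25
Var(Y) = 4² * 0.25 = 16 * 0.25 = 4

4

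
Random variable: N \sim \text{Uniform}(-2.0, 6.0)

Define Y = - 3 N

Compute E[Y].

For Y = -3N:
E[Y] = -3 * E[N]
E[N] = (-2 + 6)/2 = 2
E[Y] = -3 * 2 = -6

-6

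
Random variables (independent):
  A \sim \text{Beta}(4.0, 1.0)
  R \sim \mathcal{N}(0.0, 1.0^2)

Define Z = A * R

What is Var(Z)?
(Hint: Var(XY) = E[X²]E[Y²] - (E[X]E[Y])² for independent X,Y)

Var(XY) = E[X²]E[Y²] - (E[X]E[Y])²
E[A] = 0.8, Var(A) = 0.026666667
E[R] = 0, Var(R) = 1
E[A²] = 0.026666667 + 0.8² = 0.66666667
E[R²] = 1 + 0² = 1
Var(Z) = 0.66666667*1 - (0.8*0)²
= 0.66666667 - 0 = 0.66666667

0.66666667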